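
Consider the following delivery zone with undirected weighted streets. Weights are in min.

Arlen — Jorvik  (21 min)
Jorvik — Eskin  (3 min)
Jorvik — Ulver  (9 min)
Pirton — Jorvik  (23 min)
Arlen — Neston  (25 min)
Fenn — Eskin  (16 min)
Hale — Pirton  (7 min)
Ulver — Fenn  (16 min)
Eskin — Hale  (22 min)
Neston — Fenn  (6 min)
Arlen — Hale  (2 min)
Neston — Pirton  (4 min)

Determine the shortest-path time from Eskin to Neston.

22 min

Enumerating some paths:
Eskin–Jorvik–Pirton–Neston: 3+23+4 = 30
Eskin–Fenn–Neston: 16+6 = 22
Eskin–Hale–Pirton–Neston: 22+7+4 = 33
Cheapest is Eskin–Fenn–Neston at 22 min.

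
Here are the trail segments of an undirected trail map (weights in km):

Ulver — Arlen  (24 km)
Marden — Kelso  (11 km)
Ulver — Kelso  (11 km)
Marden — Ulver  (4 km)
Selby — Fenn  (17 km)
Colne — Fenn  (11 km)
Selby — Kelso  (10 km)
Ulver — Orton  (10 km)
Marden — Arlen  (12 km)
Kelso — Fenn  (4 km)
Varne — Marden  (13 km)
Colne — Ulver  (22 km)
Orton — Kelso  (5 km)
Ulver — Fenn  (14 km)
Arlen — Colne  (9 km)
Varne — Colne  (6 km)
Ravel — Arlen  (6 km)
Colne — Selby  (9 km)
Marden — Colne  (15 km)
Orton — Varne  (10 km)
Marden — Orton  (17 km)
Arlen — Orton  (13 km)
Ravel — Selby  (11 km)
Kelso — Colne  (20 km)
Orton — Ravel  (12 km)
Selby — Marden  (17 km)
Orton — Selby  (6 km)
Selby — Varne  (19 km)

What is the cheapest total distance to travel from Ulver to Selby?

16 km

Settle nodes by increasing distance from Ulver:
Ulver: 0
Marden: 4  (via Ulver)
Orton: 10  (via Ulver)
Kelso: 11  (via Ulver)
Fenn: 14  (via Ulver)
Selby: 16  (via Orton)
Shortest route: Ulver–Orton–Selby = 16 km.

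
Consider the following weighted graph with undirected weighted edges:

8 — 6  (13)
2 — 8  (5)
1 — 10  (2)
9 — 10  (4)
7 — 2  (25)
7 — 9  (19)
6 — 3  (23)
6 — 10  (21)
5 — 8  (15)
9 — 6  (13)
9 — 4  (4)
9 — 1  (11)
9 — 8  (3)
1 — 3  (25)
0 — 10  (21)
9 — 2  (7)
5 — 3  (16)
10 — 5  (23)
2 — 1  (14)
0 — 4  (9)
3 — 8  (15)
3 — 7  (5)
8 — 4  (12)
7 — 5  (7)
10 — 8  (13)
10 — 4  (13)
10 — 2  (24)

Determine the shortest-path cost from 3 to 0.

Settle nodes by increasing distance from 3:
3: 0
7: 5  (via 3)
5: 12  (via 7)
8: 15  (via 3)
9: 18  (via 8)
2: 20  (via 8)
4: 22  (via 9)
10: 22  (via 9)
6: 23  (via 3)
1: 24  (via 10)
0: 31  (via 4)
Shortest route: 3 → 8 → 9 → 4 → 0 = 31.

31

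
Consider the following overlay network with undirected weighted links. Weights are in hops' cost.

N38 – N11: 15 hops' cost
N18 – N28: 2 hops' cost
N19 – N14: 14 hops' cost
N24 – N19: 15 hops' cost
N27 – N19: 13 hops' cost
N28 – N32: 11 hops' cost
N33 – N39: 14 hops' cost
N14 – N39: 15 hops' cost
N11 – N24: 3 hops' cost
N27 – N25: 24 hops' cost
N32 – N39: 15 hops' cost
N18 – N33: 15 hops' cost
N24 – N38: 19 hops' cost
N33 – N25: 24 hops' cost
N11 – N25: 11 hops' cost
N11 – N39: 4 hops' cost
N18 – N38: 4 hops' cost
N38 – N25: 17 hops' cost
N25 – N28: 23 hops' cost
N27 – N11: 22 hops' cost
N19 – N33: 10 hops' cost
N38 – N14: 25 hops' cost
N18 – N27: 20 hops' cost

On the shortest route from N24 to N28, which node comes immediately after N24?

Compare a few routes:
N24 - N11 - N38 - N18 - N28: 3+15+4+2 = 24
N24 - N38 - N18 - N28: 19+4+2 = 25
The minimum is 24 hops' cost via N24 - N11 - N38 - N18 - N28.
So from N24 the first move is to N11.

N11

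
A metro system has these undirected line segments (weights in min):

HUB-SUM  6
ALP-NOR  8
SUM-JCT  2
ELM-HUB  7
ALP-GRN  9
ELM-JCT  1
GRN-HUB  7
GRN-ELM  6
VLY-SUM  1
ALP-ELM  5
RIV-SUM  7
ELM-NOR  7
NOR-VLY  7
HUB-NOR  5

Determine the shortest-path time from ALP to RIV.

Settle nodes by increasing distance from ALP:
ALP: 0
ELM: 5  (via ALP)
JCT: 6  (via ELM)
SUM: 8  (via JCT)
NOR: 8  (via ALP)
VLY: 9  (via SUM)
GRN: 9  (via ALP)
HUB: 12  (via ELM)
RIV: 15  (via SUM)
Shortest route: ALP–ELM–JCT–SUM–RIV = 15 min.

15 min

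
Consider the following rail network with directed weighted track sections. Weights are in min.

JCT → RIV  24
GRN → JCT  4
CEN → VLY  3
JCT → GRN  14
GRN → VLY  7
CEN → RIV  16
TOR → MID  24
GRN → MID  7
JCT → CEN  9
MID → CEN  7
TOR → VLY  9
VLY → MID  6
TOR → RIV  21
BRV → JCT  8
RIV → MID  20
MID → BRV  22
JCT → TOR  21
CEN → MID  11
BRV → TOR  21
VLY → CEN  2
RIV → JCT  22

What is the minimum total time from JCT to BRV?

40 min

Shortest distances from JCT:
JCT: 0
CEN: 9  (via JCT)
VLY: 12  (via CEN)
GRN: 14  (via JCT)
MID: 18  (via VLY)
TOR: 21  (via JCT)
RIV: 24  (via JCT)
BRV: 40  (via MID)
Shortest route: JCT–CEN–VLY–MID–BRV = 40 min.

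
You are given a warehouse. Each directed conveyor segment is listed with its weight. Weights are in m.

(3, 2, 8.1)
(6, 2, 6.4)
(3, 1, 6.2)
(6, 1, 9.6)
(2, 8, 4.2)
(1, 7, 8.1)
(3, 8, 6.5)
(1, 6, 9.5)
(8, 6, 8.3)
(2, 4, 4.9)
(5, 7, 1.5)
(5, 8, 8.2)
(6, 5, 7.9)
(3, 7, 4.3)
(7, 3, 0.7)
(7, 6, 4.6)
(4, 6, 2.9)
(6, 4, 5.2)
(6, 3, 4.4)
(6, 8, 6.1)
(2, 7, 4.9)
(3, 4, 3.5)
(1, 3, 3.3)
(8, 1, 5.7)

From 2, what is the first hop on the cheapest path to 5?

Compare a few routes:
2 - 8 - 6 - 5: 4.2+8.3+7.9 = 20.4
2 - 7 - 6 - 5: 4.9+4.6+7.9 = 17.4
2 - 7 - 3 - 4 - 6 - 5: 4.9+0.7+3.5+2.9+7.9 = 19.9
2 - 4 - 6 - 5: 4.9+2.9+7.9 = 15.7
The minimum is 15.7 m via 2 - 4 - 6 - 5.
So from 2 the first move is to 4.

4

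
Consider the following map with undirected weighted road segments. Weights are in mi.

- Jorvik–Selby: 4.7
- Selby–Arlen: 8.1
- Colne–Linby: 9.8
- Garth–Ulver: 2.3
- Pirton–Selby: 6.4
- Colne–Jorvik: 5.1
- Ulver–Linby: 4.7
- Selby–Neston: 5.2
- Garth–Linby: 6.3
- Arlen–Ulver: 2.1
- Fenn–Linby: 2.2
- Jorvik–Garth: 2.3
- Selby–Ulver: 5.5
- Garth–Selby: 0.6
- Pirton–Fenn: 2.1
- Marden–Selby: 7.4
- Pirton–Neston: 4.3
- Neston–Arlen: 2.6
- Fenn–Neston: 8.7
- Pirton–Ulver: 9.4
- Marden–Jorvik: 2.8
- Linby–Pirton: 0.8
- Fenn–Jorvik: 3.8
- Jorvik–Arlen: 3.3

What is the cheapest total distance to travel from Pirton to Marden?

Shortest distances from Pirton:
Pirton: 0
Linby: 0.8  (via Pirton)
Fenn: 2.1  (via Pirton)
Neston: 4.3  (via Pirton)
Ulver: 5.5  (via Linby)
Jorvik: 5.9  (via Fenn)
Selby: 6.4  (via Pirton)
Arlen: 6.9  (via Neston)
Garth: 7  (via Selby)
Marden: 8.7  (via Jorvik)
Shortest route: Pirton–Fenn–Jorvik–Marden = 8.7 mi.

8.7 mi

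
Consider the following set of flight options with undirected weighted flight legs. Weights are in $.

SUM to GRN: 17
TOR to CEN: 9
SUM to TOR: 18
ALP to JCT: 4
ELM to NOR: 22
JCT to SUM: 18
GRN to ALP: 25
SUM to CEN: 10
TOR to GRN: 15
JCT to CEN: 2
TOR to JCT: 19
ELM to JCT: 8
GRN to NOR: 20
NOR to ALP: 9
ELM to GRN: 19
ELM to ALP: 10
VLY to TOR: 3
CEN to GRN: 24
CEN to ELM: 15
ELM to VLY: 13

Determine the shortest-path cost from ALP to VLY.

$18

Running Dijkstra from ALP:
ALP: 0
JCT: 4  (via ALP)
CEN: 6  (via JCT)
NOR: 9  (via ALP)
ELM: 10  (via ALP)
TOR: 15  (via CEN)
SUM: 16  (via CEN)
VLY: 18  (via TOR)
Shortest route: ALP → JCT → CEN → TOR → VLY = $18.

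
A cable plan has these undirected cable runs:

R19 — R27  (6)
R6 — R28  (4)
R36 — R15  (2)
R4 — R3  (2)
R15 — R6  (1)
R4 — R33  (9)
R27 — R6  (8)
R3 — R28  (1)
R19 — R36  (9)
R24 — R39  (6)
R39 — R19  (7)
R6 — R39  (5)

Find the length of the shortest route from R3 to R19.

Running Dijkstra from R3:
R3: 0
R28: 1  (via R3)
R4: 2  (via R3)
R6: 5  (via R28)
R15: 6  (via R6)
R36: 8  (via R15)
R39: 10  (via R6)
R33: 11  (via R4)
R27: 13  (via R6)
R24: 16  (via R39)
R19: 17  (via R36)
Shortest route: R3–R28–R6–R15–R36–R19 = 17.

17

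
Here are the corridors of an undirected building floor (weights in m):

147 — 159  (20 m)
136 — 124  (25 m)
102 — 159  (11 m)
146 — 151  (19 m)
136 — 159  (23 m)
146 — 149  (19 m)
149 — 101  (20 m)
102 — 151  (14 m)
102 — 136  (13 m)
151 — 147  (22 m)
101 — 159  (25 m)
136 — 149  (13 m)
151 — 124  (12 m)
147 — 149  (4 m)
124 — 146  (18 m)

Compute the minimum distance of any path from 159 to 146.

43 m

Running Dijkstra from 159:
159: 0
102: 11  (via 159)
147: 20  (via 159)
136: 23  (via 159)
149: 24  (via 147)
101: 25  (via 159)
151: 25  (via 102)
124: 37  (via 151)
146: 43  (via 149)
Shortest route: 159–147–149–146 = 43 m.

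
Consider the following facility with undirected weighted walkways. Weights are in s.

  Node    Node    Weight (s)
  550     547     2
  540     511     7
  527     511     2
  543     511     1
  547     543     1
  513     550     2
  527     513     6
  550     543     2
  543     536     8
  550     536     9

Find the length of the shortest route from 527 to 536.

11 s

Compare a few routes:
527 → 511 → 543 → 550 → 536: 2+1+2+9 = 14
527 → 511 → 543 → 536: 2+1+8 = 11
The minimum is 11 s via 527 → 511 → 543 → 536.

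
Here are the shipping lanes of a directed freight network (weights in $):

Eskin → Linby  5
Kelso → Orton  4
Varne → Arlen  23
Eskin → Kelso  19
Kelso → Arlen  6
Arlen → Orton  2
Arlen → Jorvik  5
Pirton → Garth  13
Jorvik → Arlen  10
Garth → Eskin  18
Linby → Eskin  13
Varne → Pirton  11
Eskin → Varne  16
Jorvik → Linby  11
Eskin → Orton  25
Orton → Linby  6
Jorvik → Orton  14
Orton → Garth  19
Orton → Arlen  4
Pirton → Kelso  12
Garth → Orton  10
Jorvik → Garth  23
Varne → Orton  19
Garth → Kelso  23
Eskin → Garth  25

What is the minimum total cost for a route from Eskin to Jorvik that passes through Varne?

$44

Shortest Eskin→Varne: Eskin → Varne = 16
Shortest Varne→Jorvik: Varne → Arlen → Jorvik = 28
Total via Varne: 16 + 28 = $44.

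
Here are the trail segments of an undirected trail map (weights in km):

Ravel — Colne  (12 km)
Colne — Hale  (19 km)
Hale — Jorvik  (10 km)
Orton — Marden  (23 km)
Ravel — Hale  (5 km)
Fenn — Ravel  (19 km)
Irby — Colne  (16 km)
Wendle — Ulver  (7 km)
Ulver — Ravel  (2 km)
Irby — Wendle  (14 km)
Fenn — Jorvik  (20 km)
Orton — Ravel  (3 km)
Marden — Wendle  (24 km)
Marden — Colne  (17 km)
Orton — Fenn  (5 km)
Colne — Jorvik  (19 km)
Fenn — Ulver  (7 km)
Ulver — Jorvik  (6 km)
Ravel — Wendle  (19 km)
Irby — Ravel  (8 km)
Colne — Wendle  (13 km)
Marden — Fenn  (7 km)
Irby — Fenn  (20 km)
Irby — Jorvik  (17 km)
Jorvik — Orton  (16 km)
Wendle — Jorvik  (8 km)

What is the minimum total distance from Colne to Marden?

Shortest distances from Colne:
Colne: 0
Ravel: 12  (via Colne)
Wendle: 13  (via Colne)
Ulver: 14  (via Ravel)
Orton: 15  (via Ravel)
Irby: 16  (via Colne)
Marden: 17  (via Colne)
Shortest route: Colne–Marden = 17 km.

17 km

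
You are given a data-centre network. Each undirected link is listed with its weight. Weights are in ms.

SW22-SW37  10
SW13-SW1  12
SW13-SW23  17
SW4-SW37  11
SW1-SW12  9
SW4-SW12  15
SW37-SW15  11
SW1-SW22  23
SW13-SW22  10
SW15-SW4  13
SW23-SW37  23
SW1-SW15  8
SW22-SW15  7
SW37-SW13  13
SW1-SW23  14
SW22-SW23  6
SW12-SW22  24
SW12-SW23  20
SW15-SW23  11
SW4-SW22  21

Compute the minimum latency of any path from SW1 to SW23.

Enumerating some paths:
SW1 → SW15 → SW22 → SW23: 8+7+6 = 21
SW1 → SW23: 14 = 14
SW1 → SW15 → SW23: 8+11 = 19
The minimum is 14 ms via SW1 → SW23.

14 ms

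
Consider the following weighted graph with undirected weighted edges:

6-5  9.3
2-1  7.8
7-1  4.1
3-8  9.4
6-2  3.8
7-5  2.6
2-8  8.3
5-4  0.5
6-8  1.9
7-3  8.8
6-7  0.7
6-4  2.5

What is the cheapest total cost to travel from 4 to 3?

11.9

Settle nodes by increasing distance from 4:
4: 0
5: 0.5  (via 4)
6: 2.5  (via 4)
7: 3.1  (via 5)
8: 4.4  (via 6)
2: 6.3  (via 6)
1: 7.2  (via 7)
3: 11.9  (via 7)
Shortest route: 4 → 5 → 7 → 3 = 11.9.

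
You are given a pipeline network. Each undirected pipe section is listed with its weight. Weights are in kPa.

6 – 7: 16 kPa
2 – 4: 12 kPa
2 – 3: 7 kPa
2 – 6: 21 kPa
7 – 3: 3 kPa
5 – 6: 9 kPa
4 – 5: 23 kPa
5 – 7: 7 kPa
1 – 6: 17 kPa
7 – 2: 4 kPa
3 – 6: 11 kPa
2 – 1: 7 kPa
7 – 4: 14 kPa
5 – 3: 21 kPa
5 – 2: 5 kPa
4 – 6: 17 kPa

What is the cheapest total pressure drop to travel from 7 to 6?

14 kPa

Candidate routes:
7–3–6: 3+11 = 14
7–6: 16 = 16
7–5–6: 7+9 = 16
The minimum is 14 kPa via 7–3–6.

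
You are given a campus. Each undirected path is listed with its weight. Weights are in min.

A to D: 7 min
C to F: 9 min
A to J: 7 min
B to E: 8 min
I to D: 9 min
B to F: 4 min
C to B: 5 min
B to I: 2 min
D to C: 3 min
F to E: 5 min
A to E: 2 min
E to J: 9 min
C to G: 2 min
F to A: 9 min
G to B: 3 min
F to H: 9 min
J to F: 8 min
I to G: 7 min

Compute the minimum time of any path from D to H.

Candidate routes:
D → I → B → F → H: 9+2+4+9 = 24
D → A → E → F → H: 7+2+5+9 = 23
D → C → F → H: 3+9+9 = 21
The minimum is 21 min via D → C → F → H.

21 min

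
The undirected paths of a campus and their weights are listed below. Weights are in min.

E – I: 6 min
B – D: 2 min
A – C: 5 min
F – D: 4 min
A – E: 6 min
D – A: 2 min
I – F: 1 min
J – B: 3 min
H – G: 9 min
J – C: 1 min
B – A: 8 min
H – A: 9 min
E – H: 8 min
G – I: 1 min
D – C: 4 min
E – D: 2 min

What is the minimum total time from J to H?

Candidate routes:
J–C–A–H: 1+5+9 = 15
J–C–D–A–H: 1+4+2+9 = 16
The minimum is 15 min via J–C–A–H.

15 min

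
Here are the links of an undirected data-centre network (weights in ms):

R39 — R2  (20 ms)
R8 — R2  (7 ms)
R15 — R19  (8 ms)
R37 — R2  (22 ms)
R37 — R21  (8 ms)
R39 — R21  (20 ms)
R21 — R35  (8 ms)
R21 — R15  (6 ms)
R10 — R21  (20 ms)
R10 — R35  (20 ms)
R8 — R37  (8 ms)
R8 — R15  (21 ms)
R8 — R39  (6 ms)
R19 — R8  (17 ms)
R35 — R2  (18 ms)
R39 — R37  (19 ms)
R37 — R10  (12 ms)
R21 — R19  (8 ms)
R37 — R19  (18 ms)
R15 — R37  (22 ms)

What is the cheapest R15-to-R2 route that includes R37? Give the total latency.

Best R15 to R37: R15 → R21 → R37 costing 14
Shortest R37→R2: R37 → R8 → R2 = 15
Total via R37: 14 + 15 = 29 ms.

29 ms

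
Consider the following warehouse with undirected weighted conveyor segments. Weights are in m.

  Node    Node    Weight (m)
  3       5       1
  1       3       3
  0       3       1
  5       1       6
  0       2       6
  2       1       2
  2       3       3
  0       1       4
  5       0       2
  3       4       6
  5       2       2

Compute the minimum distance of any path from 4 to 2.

9 m

Running Dijkstra from 4:
4: 0
3: 6  (via 4)
0: 7  (via 3)
5: 7  (via 3)
1: 9  (via 3)
2: 9  (via 3)
Shortest route: 4 → 3 → 2 = 9 m.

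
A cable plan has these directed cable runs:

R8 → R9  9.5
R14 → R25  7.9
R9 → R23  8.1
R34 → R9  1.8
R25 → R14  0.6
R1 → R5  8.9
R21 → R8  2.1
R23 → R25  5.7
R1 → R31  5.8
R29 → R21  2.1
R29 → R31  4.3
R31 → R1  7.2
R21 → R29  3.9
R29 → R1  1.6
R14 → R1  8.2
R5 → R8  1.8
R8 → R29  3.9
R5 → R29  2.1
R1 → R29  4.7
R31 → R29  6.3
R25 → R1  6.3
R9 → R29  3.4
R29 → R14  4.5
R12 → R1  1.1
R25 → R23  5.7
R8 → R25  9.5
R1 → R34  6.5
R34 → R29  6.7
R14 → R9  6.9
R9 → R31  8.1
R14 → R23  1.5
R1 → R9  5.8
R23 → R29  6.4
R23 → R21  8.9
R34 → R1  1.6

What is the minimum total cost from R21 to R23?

Shortest distances from R21:
R21: 0
R8: 2.1  (via R21)
R29: 3.9  (via R21)
R1: 5.5  (via R29)
R31: 8.2  (via R29)
R14: 8.4  (via R29)
R23: 9.9  (via R14)
Shortest route: R21–R29–R14–R23 = 9.9.

9.9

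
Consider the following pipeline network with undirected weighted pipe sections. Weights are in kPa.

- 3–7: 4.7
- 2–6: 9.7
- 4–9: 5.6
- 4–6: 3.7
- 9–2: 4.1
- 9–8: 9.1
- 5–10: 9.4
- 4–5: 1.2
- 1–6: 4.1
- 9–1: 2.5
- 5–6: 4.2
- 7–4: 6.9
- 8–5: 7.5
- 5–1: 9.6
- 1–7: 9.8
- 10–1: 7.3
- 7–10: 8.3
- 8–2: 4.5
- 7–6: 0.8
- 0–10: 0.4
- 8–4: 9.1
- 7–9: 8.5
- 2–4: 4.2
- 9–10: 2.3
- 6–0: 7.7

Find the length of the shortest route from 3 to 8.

17.2 kPa

Running Dijkstra from 3:
3: 0
7: 4.7  (via 3)
6: 5.5  (via 7)
4: 9.2  (via 6)
1: 9.6  (via 6)
5: 9.7  (via 6)
9: 12.1  (via 1)
10: 13  (via 7)
0: 13.2  (via 6)
2: 13.4  (via 4)
8: 17.2  (via 5)
Shortest route: 3–7–6–5–8 = 17.2 kPa.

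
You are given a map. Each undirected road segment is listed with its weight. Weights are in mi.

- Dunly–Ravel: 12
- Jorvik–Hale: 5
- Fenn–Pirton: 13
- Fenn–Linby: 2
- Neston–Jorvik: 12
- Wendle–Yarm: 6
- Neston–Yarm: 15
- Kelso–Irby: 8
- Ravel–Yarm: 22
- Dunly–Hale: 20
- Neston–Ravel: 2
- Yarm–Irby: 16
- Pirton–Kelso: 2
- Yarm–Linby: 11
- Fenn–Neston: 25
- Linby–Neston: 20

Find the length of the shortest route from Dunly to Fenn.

Enumerating some paths:
Dunly–Ravel–Neston–Linby–Fenn: 12+2+20+2 = 36
Dunly–Ravel–Neston–Fenn: 12+2+25 = 39
Dunly–Ravel–Yarm–Linby–Fenn: 12+22+11+2 = 47
Dunly–Ravel–Neston–Yarm–Linby–Fenn: 12+2+15+11+2 = 42
The minimum is 36 mi via Dunly–Ravel–Neston–Linby–Fenn.

36 mi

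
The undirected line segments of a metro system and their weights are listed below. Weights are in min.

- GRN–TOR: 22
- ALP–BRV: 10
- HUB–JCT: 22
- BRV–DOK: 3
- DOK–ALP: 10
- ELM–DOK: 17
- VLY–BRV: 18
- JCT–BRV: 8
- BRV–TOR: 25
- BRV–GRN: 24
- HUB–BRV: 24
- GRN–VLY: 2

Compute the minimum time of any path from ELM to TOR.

45 min

Compare a few routes:
ELM–DOK–BRV–TOR: 17+3+25 = 45
ELM–DOK–ALP–BRV–TOR: 17+10+10+25 = 62
Cheapest is ELM–DOK–BRV–TOR at 45 min.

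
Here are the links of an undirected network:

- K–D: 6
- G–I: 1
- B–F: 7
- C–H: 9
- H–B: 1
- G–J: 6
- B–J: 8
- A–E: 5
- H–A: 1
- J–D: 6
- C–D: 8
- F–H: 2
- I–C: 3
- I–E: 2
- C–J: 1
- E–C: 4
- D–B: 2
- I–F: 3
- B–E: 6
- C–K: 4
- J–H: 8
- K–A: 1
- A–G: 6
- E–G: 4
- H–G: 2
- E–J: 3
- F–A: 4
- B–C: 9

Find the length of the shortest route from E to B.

6

Shortest distances from E:
E: 0
I: 2  (via E)
G: 3  (via I)
J: 3  (via E)
C: 4  (via E)
A: 5  (via E)
F: 5  (via I)
H: 5  (via G)
B: 6  (via E)
Shortest route: E–B = 6.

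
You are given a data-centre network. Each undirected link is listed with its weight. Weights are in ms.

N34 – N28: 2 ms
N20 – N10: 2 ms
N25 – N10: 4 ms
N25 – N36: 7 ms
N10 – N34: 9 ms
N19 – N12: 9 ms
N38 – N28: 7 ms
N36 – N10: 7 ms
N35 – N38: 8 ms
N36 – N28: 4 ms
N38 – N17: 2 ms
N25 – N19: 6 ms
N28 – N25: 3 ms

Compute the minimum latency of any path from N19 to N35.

Candidate routes:
N19 - N25 - N10 - N34 - N28 - N38 - N35: 6+4+9+2+7+8 = 36
N19 - N25 - N10 - N36 - N28 - N38 - N35: 6+4+7+4+7+8 = 36
N19 - N25 - N36 - N28 - N38 - N35: 6+7+4+7+8 = 32
N19 - N25 - N28 - N38 - N35: 6+3+7+8 = 24
The minimum is 24 ms via N19 - N25 - N28 - N38 - N35.

24 ms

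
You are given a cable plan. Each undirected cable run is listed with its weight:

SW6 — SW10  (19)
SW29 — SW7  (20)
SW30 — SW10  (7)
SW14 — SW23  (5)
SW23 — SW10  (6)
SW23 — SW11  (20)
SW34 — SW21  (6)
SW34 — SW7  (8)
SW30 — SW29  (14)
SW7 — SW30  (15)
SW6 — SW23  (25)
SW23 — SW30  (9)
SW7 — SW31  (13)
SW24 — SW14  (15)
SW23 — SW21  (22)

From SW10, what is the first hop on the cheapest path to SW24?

Enumerating some paths:
SW10 → SW23 → SW14 → SW24: 6+5+15 = 26
SW10 → SW30 → SW23 → SW14 → SW24: 7+9+5+15 = 36
The minimum is 26 via SW10 → SW23 → SW14 → SW24.
So from SW10 the first move is to SW23.

SW23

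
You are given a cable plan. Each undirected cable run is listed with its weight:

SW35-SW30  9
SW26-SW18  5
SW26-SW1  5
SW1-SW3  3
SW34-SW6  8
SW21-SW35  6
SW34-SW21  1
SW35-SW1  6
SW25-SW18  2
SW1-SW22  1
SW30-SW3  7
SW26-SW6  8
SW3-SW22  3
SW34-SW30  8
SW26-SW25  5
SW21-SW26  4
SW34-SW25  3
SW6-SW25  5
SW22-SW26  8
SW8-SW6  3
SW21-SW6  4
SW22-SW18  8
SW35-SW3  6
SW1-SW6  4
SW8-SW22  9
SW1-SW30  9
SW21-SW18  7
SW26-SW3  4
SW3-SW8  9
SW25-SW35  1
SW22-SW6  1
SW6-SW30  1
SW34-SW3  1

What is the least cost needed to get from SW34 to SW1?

4

Candidate routes:
SW34–SW3–SW22–SW1: 1+3+1 = 5
SW34–SW21–SW6–SW22–SW1: 1+4+1+1 = 7
SW34–SW21–SW6–SW1: 1+4+4 = 9
SW34–SW3–SW1: 1+3 = 4
Cheapest is SW34–SW3–SW1 at 4.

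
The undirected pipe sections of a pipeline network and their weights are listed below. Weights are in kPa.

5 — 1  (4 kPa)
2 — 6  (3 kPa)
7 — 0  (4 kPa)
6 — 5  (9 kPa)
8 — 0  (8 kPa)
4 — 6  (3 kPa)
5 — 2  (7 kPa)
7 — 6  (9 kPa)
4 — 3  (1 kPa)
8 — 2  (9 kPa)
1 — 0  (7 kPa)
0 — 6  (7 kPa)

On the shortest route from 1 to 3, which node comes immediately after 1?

5

Candidate routes:
1 → 5 → 6 → 4 → 3: 4+9+3+1 = 17
1 → 5 → 2 → 6 → 4 → 3: 4+7+3+3+1 = 18
1 → 0 → 6 → 4 → 3: 7+7+3+1 = 18
Cheapest is 1 → 5 → 6 → 4 → 3 at 17 kPa.
So from 1 the first move is to 5.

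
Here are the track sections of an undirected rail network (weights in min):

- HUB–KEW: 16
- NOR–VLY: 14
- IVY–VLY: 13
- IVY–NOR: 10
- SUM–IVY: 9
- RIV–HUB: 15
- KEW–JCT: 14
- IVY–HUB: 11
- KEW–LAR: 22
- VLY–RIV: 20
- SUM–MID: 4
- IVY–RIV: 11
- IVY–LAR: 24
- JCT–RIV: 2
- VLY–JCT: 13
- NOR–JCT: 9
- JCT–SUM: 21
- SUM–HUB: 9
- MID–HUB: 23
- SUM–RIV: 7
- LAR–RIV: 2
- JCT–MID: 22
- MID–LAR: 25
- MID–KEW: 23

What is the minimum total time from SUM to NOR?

Compare a few routes:
SUM → RIV → IVY → NOR: 7+11+10 = 28
SUM → IVY → NOR: 9+10 = 19
SUM → RIV → JCT → NOR: 7+2+9 = 18
The minimum is 18 min via SUM → RIV → JCT → NOR.

18 min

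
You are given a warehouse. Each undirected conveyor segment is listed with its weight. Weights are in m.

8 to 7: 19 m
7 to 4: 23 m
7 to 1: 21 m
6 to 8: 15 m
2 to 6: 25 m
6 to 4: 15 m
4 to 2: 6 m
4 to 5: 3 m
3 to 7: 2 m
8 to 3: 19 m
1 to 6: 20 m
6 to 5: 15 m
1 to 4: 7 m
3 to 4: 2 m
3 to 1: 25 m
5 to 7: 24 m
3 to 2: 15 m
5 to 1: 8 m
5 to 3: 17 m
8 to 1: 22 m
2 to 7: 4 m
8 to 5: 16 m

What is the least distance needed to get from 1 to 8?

22 m

Enumerating some paths:
1 → 4 → 5 → 8: 7+3+16 = 26
1 → 8: 22 = 22
1 → 5 → 8: 8+16 = 24
1 → 4 → 3 → 8: 7+2+19 = 28
The minimum is 22 m via 1 → 8.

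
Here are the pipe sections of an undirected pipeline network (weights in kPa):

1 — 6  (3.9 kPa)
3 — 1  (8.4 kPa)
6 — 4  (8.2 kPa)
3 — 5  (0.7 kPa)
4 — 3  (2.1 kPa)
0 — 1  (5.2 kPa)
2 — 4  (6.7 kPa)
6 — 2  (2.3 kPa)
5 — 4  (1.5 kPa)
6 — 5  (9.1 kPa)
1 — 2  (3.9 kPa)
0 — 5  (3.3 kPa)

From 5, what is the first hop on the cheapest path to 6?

Candidate routes:
5–4–6: 1.5+8.2 = 9.7
5–4–2–6: 1.5+6.7+2.3 = 10.5
5–6: 9.1 = 9.1
Cheapest is 5–6 at 9.1 kPa.
So from 5 the first move is to 6.

6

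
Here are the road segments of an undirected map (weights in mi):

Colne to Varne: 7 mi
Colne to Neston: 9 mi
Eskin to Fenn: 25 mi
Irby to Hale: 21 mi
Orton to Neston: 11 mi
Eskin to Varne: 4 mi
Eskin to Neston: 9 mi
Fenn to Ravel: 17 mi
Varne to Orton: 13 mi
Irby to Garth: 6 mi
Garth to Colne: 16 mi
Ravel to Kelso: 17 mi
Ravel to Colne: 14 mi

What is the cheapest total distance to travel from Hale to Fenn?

Running Dijkstra from Hale:
Hale: 0
Irby: 21  (via Hale)
Garth: 27  (via Irby)
Colne: 43  (via Garth)
Varne: 50  (via Colne)
Neston: 52  (via Colne)
Eskin: 54  (via Varne)
Ravel: 57  (via Colne)
Orton: 63  (via Varne)
Fenn: 74  (via Ravel)
Shortest route: Hale–Irby–Garth–Colne–Ravel–Fenn = 74 mi.

74 mi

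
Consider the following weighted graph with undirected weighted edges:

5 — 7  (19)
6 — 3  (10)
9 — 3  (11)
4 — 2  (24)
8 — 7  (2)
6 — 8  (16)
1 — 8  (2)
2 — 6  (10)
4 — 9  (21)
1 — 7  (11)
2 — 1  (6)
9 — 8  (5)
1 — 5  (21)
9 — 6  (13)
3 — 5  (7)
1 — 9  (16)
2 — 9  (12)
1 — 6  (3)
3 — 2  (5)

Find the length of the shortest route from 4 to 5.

Settle nodes by increasing distance from 4:
4: 0
9: 21  (via 4)
2: 24  (via 4)
8: 26  (via 9)
1: 28  (via 8)
7: 28  (via 8)
3: 29  (via 2)
6: 31  (via 1)
5: 36  (via 3)
Shortest route: 4–2–3–5 = 36.

36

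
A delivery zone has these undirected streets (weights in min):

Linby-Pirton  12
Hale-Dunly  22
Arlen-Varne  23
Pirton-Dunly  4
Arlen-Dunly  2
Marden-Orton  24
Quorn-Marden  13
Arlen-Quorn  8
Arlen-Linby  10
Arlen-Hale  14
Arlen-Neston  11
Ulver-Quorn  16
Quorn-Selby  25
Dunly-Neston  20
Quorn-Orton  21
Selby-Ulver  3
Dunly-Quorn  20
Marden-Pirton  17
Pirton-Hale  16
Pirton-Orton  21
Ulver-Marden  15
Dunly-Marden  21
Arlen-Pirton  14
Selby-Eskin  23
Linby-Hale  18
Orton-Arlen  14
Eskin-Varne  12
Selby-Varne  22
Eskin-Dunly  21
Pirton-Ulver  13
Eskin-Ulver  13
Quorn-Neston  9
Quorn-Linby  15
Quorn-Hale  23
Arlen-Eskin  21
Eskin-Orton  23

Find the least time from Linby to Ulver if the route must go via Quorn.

31 min

Best Linby to Quorn: Linby–Quorn costing 15
Best Quorn to Ulver: Quorn–Ulver costing 16
Total via Quorn: 15 + 16 = 31 min.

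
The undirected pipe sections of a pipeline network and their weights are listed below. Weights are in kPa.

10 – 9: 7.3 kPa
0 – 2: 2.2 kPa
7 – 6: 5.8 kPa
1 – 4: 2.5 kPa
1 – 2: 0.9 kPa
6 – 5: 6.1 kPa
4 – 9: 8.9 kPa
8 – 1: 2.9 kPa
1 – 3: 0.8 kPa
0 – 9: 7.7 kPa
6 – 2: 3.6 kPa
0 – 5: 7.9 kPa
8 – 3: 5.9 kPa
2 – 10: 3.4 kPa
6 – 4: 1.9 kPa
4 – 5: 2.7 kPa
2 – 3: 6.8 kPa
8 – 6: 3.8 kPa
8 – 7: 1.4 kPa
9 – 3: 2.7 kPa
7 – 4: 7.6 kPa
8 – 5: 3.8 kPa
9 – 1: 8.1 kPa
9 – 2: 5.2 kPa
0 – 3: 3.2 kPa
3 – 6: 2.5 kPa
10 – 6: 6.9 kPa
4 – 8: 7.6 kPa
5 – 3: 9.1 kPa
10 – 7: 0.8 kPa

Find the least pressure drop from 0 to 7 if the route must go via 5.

13.1 kPa

Shortest 0→5: 0–5 = 7.9
Shortest 5→7: 5–8–7 = 5.2
Total via 5: 7.9 + 5.2 = 13.1 kPa.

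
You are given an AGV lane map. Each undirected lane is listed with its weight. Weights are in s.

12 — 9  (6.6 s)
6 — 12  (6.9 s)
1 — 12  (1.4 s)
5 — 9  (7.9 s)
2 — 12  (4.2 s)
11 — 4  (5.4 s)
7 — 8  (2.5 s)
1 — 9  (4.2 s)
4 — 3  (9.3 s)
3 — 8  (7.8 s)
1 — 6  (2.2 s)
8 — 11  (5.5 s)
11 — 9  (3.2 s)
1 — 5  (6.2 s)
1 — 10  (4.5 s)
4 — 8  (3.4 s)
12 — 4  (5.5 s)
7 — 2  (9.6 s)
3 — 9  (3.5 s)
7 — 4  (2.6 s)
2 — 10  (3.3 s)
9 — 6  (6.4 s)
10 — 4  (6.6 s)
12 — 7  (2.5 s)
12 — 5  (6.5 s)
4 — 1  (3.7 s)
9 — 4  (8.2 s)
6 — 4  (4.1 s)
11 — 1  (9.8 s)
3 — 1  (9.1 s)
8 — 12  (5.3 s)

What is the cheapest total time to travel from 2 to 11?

13 s

Settle nodes by increasing distance from 2:
2: 0
10: 3.3  (via 2)
12: 4.2  (via 2)
1: 5.6  (via 12)
7: 6.7  (via 12)
6: 7.8  (via 1)
8: 9.2  (via 7)
4: 9.3  (via 1)
9: 9.8  (via 1)
5: 10.7  (via 12)
11: 13  (via 9)
Shortest route: 2 → 12 → 1 → 9 → 11 = 13 s.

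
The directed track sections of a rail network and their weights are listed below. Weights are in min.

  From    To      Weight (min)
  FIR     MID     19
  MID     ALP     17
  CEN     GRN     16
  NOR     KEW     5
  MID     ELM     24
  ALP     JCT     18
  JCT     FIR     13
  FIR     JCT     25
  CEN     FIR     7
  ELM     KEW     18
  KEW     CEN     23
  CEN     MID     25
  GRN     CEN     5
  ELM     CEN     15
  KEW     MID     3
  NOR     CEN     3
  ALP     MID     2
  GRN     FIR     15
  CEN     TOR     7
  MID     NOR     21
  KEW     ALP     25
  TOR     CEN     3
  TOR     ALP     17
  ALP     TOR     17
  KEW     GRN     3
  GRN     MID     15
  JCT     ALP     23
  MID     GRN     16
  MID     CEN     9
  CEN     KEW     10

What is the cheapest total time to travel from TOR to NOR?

Shortest distances from TOR:
TOR: 0
CEN: 3  (via TOR)
FIR: 10  (via CEN)
KEW: 13  (via CEN)
MID: 16  (via KEW)
GRN: 16  (via KEW)
ALP: 17  (via TOR)
JCT: 35  (via FIR)
NOR: 37  (via MID)
Shortest route: TOR → CEN → KEW → MID → NOR = 37 min.

37 min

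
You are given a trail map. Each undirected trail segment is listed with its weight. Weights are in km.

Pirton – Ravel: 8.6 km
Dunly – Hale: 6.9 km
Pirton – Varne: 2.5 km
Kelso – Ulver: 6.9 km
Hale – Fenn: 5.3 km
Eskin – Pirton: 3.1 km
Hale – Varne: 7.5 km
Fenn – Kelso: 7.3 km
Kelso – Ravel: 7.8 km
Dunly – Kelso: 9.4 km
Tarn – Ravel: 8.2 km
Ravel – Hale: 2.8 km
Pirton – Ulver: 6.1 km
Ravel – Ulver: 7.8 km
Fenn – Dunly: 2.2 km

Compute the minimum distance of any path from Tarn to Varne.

18.5 km

Settle nodes by increasing distance from Tarn:
Tarn: 0
Ravel: 8.2  (via Tarn)
Hale: 11  (via Ravel)
Ulver: 16  (via Ravel)
Kelso: 16  (via Ravel)
Fenn: 16.3  (via Hale)
Pirton: 16.8  (via Ravel)
Dunly: 17.9  (via Hale)
Varne: 18.5  (via Hale)
Shortest route: Tarn → Ravel → Hale → Varne = 18.5 km.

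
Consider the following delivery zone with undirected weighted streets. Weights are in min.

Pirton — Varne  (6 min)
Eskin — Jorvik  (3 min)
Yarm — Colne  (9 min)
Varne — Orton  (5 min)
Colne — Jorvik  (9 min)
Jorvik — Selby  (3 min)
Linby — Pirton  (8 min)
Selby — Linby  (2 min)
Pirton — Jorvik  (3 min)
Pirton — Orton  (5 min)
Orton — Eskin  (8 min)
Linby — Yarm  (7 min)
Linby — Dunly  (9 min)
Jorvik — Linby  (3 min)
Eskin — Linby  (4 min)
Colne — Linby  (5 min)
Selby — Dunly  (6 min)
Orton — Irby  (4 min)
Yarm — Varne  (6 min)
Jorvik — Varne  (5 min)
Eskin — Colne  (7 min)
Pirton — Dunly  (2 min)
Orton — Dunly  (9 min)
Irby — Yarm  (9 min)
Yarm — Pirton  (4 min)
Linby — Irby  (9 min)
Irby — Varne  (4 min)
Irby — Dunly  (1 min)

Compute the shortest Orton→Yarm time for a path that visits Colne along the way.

Shortest Orton→Colne: Orton–Eskin–Colne = 15
Best Colne to Yarm: Colne–Yarm costing 9
Total via Colne: 15 + 9 = 24 min.

24 min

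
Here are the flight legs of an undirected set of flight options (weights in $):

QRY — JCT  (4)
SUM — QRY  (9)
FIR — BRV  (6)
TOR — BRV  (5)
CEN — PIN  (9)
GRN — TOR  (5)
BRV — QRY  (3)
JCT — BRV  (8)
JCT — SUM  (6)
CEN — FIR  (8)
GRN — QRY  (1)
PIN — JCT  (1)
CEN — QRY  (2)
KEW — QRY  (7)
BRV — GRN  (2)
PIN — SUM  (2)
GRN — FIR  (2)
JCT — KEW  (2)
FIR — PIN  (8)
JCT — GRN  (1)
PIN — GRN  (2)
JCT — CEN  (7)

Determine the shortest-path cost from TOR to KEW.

$8

Candidate routes:
TOR - GRN - PIN - JCT - KEW: 5+2+1+2 = 10
TOR - GRN - JCT - KEW: 5+1+2 = 8
TOR - BRV - GRN - JCT - KEW: 5+2+1+2 = 10
The minimum is $8 via TOR - GRN - JCT - KEW.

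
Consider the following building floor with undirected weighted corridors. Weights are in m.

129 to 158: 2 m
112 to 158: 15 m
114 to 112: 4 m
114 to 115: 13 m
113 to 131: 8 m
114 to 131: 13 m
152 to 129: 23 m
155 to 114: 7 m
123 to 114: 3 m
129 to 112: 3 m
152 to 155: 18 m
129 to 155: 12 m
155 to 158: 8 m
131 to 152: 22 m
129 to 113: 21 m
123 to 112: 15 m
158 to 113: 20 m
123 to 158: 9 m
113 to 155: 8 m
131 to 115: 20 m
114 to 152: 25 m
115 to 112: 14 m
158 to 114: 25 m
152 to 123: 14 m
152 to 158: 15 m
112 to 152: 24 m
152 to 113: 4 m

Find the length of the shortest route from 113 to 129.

18 m

Candidate routes:
113–155–129: 8+12 = 20
113–155–158–129: 8+8+2 = 18
The minimum is 18 m via 113–155–158–129.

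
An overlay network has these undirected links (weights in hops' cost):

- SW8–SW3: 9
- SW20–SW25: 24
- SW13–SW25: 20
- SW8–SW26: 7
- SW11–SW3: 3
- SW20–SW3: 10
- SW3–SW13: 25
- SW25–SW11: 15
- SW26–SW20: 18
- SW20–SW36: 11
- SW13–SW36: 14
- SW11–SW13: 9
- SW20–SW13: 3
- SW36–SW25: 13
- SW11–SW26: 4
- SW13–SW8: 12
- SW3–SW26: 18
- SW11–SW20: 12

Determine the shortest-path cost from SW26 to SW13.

13 hops' cost

Running Dijkstra from SW26:
SW26: 0
SW11: 4  (via SW26)
SW8: 7  (via SW26)
SW3: 7  (via SW11)
SW13: 13  (via SW11)
Shortest route: SW26 → SW11 → SW13 = 13 hops' cost.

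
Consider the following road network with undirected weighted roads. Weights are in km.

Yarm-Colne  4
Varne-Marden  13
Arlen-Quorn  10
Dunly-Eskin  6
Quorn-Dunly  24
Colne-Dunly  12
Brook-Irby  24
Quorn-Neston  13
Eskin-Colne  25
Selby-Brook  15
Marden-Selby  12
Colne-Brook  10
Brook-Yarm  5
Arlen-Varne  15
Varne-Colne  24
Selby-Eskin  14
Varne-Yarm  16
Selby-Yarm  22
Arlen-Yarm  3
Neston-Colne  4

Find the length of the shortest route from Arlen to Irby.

32 km

Compare a few routes:
Arlen - Quorn - Neston - Colne - Yarm - Brook - Irby: 10+13+4+4+5+24 = 60
Arlen - Yarm - Brook - Irby: 3+5+24 = 32
Arlen - Yarm - Colne - Brook - Irby: 3+4+10+24 = 41
Cheapest is Arlen - Yarm - Brook - Irby at 32 km.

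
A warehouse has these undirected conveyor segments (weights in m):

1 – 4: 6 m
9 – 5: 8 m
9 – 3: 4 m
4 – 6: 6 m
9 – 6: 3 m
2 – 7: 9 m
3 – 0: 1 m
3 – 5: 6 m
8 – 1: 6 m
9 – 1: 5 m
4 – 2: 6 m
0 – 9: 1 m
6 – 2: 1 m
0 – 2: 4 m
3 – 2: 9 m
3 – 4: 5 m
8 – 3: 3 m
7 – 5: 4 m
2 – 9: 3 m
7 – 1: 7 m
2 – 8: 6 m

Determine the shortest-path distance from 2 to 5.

Running Dijkstra from 2:
2: 0
6: 1  (via 2)
9: 3  (via 2)
0: 4  (via 2)
3: 5  (via 0)
4: 6  (via 2)
8: 6  (via 2)
1: 8  (via 9)
7: 9  (via 2)
5: 11  (via 9)
Shortest route: 2–9–5 = 11 m.

11 m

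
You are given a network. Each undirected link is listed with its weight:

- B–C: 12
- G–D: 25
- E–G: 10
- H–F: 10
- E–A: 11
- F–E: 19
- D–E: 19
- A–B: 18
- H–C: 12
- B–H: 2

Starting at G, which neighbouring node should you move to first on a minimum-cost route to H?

Compare a few routes:
G - E - A - B - H: 10+11+18+2 = 41
G - E - F - H: 10+19+10 = 39
G - E - A - B - C - H: 10+11+18+12+12 = 63
Cheapest is G - E - F - H at 39.
So from G the first move is to E.

E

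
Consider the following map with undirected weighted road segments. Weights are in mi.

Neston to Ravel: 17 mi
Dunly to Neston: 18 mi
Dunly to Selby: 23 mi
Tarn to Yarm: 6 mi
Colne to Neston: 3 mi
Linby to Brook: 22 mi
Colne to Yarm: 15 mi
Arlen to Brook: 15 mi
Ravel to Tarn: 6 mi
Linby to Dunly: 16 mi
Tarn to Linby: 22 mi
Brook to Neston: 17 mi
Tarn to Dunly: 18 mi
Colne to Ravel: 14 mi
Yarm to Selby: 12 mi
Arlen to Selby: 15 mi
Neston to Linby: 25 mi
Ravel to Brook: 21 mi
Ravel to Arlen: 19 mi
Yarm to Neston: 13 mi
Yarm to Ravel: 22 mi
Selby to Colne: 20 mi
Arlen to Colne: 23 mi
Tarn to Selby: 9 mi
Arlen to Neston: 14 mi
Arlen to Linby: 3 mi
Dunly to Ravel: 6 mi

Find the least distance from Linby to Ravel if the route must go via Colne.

Best Linby to Colne: Linby–Arlen–Neston–Colne costing 20
Shortest Colne→Ravel: Colne–Ravel = 14
Total via Colne: 20 + 14 = 34 mi.

34 mi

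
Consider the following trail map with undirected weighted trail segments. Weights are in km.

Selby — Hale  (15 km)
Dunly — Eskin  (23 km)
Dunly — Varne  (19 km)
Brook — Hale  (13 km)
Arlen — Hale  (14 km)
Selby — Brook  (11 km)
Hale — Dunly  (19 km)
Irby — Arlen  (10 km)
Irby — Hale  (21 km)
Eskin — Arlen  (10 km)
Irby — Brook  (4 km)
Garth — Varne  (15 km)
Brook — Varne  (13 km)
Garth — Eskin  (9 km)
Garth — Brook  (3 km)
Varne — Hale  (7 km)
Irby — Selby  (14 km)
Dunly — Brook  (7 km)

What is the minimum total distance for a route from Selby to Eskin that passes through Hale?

39 km

Shortest Selby→Hale: Selby–Hale = 15
Best Hale to Eskin: Hale–Arlen–Eskin costing 24
Total via Hale: 15 + 24 = 39 km.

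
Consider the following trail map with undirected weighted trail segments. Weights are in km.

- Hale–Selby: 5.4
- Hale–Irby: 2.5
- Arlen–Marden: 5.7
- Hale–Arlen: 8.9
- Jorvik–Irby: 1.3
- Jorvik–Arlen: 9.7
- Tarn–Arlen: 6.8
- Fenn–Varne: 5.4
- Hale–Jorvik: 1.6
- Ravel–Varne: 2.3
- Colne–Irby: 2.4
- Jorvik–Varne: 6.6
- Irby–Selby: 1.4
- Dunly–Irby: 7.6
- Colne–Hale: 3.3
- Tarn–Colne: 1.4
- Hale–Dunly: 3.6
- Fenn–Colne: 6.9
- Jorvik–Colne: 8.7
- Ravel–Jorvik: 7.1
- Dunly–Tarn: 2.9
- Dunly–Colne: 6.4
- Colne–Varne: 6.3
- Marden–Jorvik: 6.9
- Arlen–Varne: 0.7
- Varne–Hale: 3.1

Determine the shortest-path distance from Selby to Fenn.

Compare a few routes:
Selby → Irby → Jorvik → Hale → Varne → Fenn: 1.4+1.3+1.6+3.1+5.4 = 12.8
Selby → Hale → Varne → Fenn: 5.4+3.1+5.4 = 13.9
Selby → Irby → Hale → Varne → Fenn: 1.4+2.5+3.1+5.4 = 12.4
Selby → Irby → Colne → Fenn: 1.4+2.4+6.9 = 10.7
The minimum is 10.7 km via Selby → Irby → Colne → Fenn.

10.7 km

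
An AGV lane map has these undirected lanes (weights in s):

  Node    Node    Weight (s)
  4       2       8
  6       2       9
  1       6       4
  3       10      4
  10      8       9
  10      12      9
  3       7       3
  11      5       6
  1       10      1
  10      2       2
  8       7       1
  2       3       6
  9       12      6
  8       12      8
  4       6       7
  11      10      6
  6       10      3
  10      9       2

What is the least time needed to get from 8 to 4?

18 s

Compare a few routes:
8 → 10 → 2 → 4: 9+2+8 = 19
8 → 7 → 3 → 2 → 4: 1+3+6+8 = 18
The minimum is 18 s via 8 → 7 → 3 → 2 → 4.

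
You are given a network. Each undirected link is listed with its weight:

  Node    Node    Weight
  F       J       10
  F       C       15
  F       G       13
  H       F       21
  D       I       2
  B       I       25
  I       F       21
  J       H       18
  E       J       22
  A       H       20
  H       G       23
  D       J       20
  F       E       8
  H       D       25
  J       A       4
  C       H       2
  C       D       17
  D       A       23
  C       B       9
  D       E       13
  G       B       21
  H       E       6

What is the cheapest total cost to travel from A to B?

Candidate routes:
A–H–C–B: 20+2+9 = 31
A–J–H–C–B: 4+18+2+9 = 33
The minimum is 31 via A–H–C–B.

31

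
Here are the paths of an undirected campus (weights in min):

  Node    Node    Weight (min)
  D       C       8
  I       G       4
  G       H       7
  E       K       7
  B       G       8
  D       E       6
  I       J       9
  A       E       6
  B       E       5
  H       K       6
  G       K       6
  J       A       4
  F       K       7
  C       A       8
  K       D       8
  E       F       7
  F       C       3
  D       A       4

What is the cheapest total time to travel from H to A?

18 min

Shortest distances from H:
H: 0
K: 6  (via H)
G: 7  (via H)
I: 11  (via G)
E: 13  (via K)
F: 13  (via K)
D: 14  (via K)
B: 15  (via G)
C: 16  (via F)
A: 18  (via D)
Shortest route: H → K → D → A = 18 min.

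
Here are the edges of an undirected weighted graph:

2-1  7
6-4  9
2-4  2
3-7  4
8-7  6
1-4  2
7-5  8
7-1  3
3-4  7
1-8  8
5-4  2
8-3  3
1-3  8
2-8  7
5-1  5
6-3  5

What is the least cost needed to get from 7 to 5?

Shortest distances from 7:
7: 0
1: 3  (via 7)
3: 4  (via 7)
4: 5  (via 1)
8: 6  (via 7)
2: 7  (via 4)
5: 7  (via 4)
Shortest route: 7 → 1 → 4 → 5 = 7.

7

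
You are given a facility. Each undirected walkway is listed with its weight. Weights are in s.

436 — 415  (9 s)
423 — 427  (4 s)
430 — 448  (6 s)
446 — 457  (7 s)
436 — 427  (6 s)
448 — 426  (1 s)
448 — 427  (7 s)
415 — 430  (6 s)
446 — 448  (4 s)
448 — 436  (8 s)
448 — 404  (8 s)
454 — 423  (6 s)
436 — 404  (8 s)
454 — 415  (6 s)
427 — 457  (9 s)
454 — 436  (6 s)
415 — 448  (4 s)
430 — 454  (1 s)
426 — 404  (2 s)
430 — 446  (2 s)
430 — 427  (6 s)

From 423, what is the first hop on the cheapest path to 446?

Compare a few routes:
423–427–430–446: 4+6+2 = 12
423–454–430–446: 6+1+2 = 9
The minimum is 9 s via 423–454–430–446.
So from 423 the first move is to 454.

454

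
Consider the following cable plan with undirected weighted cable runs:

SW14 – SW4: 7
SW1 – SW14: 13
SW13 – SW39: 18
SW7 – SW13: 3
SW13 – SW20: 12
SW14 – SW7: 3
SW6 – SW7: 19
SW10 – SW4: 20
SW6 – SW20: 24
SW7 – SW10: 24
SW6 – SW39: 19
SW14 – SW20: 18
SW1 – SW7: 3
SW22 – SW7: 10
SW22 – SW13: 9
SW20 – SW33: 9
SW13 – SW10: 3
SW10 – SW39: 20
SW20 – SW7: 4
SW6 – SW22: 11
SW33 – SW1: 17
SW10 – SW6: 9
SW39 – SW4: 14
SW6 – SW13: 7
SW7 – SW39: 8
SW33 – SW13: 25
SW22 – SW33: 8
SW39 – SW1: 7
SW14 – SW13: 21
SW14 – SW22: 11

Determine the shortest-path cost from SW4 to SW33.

Enumerating some paths:
SW4–SW14–SW22–SW33: 7+11+8 = 26
SW4–SW14–SW7–SW22–SW33: 7+3+10+8 = 28
SW4–SW14–SW7–SW20–SW33: 7+3+4+9 = 23
The minimum is 23 via SW4–SW14–SW7–SW20–SW33.

23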